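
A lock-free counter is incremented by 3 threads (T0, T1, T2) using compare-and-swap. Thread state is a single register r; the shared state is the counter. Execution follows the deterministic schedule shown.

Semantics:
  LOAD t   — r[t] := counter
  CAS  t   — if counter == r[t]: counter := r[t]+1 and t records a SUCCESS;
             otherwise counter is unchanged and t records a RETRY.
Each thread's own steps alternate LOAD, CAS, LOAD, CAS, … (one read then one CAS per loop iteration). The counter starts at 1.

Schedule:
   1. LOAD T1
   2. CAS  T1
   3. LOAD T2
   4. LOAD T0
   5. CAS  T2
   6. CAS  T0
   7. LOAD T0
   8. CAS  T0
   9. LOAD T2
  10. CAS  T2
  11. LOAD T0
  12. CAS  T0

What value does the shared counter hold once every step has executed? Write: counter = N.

counter = 6

#1 T1 reads 1
#2 T1 CAS(1→2) writes; counter now 2
#3 T2 reads 2
#4 T0 reads 2
#5 T2 CAS(2→3) writes; counter now 3
#6 T0 CAS(2→3) fails; counter now 3
#7 T0 reads 3
#8 T0 CAS(3→4) writes; counter now 4
#9 T2 reads 4
#10 T2 CAS(4→5) writes; counter now 5
#11 T0 reads 5
#12 T0 CAS(5→6) writes; counter now 6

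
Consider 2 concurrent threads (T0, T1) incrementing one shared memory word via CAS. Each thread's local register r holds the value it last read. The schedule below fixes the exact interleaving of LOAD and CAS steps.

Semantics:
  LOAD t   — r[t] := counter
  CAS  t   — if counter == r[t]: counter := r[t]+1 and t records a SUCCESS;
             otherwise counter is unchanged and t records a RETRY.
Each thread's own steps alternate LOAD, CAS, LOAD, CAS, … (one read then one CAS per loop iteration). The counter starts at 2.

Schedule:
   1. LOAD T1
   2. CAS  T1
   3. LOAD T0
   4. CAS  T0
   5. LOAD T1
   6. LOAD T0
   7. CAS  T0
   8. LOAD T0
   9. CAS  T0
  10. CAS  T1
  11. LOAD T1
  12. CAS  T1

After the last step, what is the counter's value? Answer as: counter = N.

#1 T1 reads 2
#2 T1 CAS(2→3) writes; counter now 3
#3 T0 reads 3
#4 T0 CAS(3→4) writes; counter now 4
#5 T1 reads 4
#6 T0 reads 4
#7 T0 CAS(4→5) writes; counter now 5
#8 T0 reads 5
#9 T0 CAS(5→6) writes; counter now 6
#10 T1 CAS(4→5) fails; counter now 6
#11 T1 reads 6
#12 T1 CAS(6→7) writes; counter now 7

counter = 7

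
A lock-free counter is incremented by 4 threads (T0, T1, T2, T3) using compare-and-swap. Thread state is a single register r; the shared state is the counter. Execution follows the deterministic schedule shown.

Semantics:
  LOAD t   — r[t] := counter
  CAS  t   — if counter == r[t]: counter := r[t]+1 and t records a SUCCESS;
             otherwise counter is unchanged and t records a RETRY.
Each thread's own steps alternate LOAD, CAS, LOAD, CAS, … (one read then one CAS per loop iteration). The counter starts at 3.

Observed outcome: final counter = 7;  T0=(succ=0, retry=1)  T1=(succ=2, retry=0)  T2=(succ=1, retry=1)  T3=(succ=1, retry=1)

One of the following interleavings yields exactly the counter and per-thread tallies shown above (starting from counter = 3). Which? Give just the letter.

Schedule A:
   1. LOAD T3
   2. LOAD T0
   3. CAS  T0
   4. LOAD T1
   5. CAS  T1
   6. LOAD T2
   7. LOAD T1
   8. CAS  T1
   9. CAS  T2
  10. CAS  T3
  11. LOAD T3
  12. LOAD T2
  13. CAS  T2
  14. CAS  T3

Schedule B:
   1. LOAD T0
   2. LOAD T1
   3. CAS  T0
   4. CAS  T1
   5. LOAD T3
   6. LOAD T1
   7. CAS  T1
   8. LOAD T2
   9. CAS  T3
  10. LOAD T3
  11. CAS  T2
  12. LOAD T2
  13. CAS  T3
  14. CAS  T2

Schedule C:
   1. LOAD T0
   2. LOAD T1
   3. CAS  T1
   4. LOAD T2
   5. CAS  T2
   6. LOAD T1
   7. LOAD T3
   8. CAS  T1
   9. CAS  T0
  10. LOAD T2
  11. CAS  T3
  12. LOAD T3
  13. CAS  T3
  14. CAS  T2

Simulating candidate C:
[1] T0.load  rd  (counter 3, T0.r 3)
[2] T1.load  rd  (counter 3, T1.r 3)
[3] T1.cas  hit  (counter 4, T1.r 3)
[4] T2.load  rd  (counter 4, T2.r 4)
[5] T2.cas  hit  (counter 5, T2.r 4)
[6] T1.load  rd  (counter 5, T1.r 5)
[7] T3.load  rd  (counter 5, T3.r 5)
[8] T1.cas  hit  (counter 6, T1.r 5)
[9] T0.cas  miss  (counter 6, T0.r 3)
[10] T2.load  rd  (counter 6, T2.r 6)
[11] T3.cas  miss  (counter 6, T3.r 5)
[12] T3.load  rd  (counter 6, T3.r 6)
[13] T3.cas  hit  (counter 7, T3.r 6)
[14] T2.cas  miss  (counter 7, T2.r 6)

C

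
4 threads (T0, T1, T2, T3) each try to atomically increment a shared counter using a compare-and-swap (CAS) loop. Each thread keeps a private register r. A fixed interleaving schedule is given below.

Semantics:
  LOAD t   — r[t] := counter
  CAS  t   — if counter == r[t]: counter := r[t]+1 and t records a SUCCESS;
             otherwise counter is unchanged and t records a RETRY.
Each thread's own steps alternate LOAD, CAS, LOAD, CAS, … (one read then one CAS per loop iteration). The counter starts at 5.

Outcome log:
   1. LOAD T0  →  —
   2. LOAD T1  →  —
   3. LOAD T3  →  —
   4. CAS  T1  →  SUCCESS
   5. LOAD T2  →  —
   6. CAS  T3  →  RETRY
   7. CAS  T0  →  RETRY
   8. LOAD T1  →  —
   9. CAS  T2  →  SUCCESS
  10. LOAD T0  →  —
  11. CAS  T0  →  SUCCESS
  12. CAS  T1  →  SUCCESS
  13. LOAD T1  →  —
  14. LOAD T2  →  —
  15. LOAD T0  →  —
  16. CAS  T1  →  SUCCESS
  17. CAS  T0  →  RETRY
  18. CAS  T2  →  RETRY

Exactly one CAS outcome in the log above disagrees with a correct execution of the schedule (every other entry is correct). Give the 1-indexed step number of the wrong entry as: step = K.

Reference trace:
#1 T0 reads 5
#2 T1 reads 5
#3 T3 reads 5
#4 T1 CAS(5→6) writes; counter now 6
#5 T2 reads 6
#6 T3 CAS(5→6) fails; counter now 6
#7 T0 CAS(5→6) fails; counter now 6
#8 T1 reads 6
#9 T2 CAS(6→7) writes; counter now 7
#10 T0 reads 7
#11 T0 CAS(7→8) writes; counter now 8
#12 T1 CAS(6→7) fails; counter now 8
#13 T1 reads 8
#14 T2 reads 8
#15 T0 reads 8
#16 T1 CAS(8→9) writes; counter now 9
#17 T0 CAS(8→9) fails; counter now 9
#18 T2 CAS(8→9) fails; counter now 9
Mismatch at 12.

step = 12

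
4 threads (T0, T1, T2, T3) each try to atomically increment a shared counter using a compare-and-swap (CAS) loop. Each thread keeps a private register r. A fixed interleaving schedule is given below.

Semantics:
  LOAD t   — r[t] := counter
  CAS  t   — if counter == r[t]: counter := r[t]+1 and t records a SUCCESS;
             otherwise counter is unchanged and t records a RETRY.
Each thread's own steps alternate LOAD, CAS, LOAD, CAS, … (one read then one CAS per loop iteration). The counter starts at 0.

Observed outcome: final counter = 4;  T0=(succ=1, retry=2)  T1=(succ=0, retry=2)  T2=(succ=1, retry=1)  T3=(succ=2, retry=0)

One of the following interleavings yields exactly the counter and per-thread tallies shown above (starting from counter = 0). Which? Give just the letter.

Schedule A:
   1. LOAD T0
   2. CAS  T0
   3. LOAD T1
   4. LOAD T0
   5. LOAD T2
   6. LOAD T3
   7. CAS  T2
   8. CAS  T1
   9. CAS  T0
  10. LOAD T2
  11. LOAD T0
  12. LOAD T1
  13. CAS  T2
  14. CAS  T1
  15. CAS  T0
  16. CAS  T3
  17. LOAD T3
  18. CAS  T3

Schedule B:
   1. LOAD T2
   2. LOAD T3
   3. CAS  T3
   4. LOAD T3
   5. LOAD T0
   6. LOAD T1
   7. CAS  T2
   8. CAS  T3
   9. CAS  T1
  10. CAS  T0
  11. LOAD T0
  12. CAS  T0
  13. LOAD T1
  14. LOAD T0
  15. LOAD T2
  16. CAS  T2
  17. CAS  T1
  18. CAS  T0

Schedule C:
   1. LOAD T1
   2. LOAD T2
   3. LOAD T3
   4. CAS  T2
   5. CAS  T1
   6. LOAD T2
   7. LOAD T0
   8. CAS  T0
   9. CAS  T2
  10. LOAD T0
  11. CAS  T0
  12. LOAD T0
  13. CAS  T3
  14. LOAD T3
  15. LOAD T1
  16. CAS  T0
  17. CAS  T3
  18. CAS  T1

B

Simulating candidate B:
#1 T2 reads 0
#2 T3 reads 0
#3 T3 CAS(0→1) writes; counter now 1
#4 T3 reads 1
#5 T0 reads 1
#6 T1 reads 1
#7 T2 CAS(0→1) fails; counter now 1
#8 T3 CAS(1→2) writes; counter now 2
#9 T1 CAS(1→2) fails; counter now 2
#10 T0 CAS(1→2) fails; counter now 2
#11 T0 reads 2
#12 T0 CAS(2→3) writes; counter now 3
#13 T1 reads 3
#14 T0 reads 3
#15 T2 reads 3
#16 T2 CAS(3→4) writes; counter now 4
#17 T1 CAS(3→4) fails; counter now 4
#18 T0 CAS(3→4) fails; counter now 4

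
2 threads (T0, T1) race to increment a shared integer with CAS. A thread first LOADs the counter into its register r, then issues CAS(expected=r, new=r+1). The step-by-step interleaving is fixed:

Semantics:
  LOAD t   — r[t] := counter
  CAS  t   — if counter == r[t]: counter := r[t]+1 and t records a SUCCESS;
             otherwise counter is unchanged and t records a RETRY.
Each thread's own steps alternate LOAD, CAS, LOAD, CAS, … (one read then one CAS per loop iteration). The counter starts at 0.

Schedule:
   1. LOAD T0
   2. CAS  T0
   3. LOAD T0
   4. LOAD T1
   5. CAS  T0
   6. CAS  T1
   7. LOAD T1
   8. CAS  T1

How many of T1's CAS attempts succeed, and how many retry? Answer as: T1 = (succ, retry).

T1 = (1, 1)

[1] T0.load  rd  (counter 0, T0.r 0)
[2] T0.cas  hit  (counter 1, T0.r 0)
[3] T0.load  rd  (counter 1, T0.r 1)
[4] T1.load  rd  (counter 1, T1.r 1)
[5] T0.cas  hit  (counter 2, T0.r 1)
[6] T1.cas  miss  (counter 2, T1.r 1)
[7] T1.load  rd  (counter 2, T1.r 2)
[8] T1.cas  hit  (counter 3, T1.r 2)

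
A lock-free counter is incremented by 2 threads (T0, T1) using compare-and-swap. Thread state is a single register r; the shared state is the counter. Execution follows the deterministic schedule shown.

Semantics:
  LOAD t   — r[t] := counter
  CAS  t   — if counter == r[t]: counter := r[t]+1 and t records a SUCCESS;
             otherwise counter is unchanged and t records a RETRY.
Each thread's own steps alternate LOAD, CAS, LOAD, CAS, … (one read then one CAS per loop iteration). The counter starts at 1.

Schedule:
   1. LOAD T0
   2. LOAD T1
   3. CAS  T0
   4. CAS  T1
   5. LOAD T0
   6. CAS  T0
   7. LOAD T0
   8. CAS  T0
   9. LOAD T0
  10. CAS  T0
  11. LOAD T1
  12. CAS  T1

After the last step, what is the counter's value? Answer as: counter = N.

counter = 6

T0 LOAD — after: cnt=1, r=1 — load
T1 LOAD — after: cnt=1, r=1 — load
T0 CAS — after: cnt=2, r=1 — ok
T1 CAS — after: cnt=2, r=1 — retry
T0 LOAD — after: cnt=2, r=2 — load
T0 CAS — after: cnt=3, r=2 — ok
T0 LOAD — after: cnt=3, r=3 — load
T0 CAS — after: cnt=4, r=3 — ok
T0 LOAD — after: cnt=4, r=4 — load
T0 CAS — after: cnt=5, r=4 — ok
T1 LOAD — after: cnt=5, r=5 — load
T1 CAS — after: cnt=6, r=5 — ok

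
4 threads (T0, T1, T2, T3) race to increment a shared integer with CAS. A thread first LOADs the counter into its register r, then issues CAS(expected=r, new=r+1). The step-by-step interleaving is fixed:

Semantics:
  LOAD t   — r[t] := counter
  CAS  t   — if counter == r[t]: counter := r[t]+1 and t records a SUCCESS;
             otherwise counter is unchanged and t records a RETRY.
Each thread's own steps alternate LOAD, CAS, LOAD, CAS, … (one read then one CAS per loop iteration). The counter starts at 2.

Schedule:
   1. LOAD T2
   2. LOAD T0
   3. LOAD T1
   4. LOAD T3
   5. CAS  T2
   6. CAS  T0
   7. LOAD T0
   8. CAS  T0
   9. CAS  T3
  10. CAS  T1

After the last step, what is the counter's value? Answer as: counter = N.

counter = 4

   1) LOAD T2:  M=2  r_T2=2
   2) LOAD T0:  M=2  r_T0=2
   3) LOAD T1:  M=2  r_T1=2
   4) LOAD T3:  M=2  r_T3=2
   5) CAS  T2:  M=3  r_T2=2 ✓
   6) CAS  T0:  M=3  r_T0=2 ✗
   7) LOAD T0:  M=3  r_T0=3
   8) CAS  T0:  M=4  r_T0=3 ✓
   9) CAS  T3:  M=4  r_T3=2 ✗
  10) CAS  T1:  M=4  r_T1=2 ✗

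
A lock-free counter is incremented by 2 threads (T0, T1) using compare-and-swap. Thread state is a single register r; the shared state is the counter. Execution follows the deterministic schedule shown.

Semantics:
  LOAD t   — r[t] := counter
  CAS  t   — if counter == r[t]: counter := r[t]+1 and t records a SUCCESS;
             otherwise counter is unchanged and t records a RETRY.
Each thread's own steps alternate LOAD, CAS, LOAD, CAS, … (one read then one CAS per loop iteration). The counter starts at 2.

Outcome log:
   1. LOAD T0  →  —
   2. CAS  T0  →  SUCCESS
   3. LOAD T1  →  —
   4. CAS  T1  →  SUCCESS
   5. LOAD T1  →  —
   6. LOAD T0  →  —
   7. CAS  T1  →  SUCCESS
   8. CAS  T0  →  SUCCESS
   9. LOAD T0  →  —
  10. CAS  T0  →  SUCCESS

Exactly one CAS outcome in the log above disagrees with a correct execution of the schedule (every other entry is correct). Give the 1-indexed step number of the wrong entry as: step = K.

step = 8

Re-executing:
#1 T0 reads 2
#2 T0 CAS(2→3) writes; counter now 3
#3 T1 reads 3
#4 T1 CAS(3→4) writes; counter now 4
#5 T1 reads 4
#6 T0 reads 4
#7 T1 CAS(4→5) writes; counter now 5
#8 T0 CAS(4→5) fails; counter now 5
#9 T0 reads 5
#10 T0 CAS(5→6) writes; counter now 6
Mismatch at 8.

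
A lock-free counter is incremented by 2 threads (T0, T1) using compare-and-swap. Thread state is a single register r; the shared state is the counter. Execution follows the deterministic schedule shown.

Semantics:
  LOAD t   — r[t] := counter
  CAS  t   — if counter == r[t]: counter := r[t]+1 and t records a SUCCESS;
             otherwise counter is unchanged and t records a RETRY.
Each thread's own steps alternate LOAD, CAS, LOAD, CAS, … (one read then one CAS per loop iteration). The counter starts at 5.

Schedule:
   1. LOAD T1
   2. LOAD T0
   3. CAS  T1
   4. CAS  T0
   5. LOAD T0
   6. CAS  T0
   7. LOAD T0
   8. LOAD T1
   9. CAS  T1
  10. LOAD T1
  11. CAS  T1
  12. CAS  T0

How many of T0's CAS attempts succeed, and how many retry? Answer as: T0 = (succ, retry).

T0 = (1, 2)

step 1: T1 LOAD ⇒ load; ctr=5 reg=5
step 2: T0 LOAD ⇒ load; ctr=5 reg=5
step 3: T1 CAS ⇒ ok; ctr=6 reg=5
step 4: T0 CAS ⇒ retry; ctr=6 reg=5
step 5: T0 LOAD ⇒ load; ctr=6 reg=6
step 6: T0 CAS ⇒ ok; ctr=7 reg=6
step 7: T0 LOAD ⇒ load; ctr=7 reg=7
step 8: T1 LOAD ⇒ load; ctr=7 reg=7
step 9: T1 CAS ⇒ ok; ctr=8 reg=7
step 10: T1 LOAD ⇒ load; ctr=8 reg=8
step 11: T1 CAS ⇒ ok; ctr=9 reg=8
step 12: T0 CAS ⇒ retry; ctr=9 reg=7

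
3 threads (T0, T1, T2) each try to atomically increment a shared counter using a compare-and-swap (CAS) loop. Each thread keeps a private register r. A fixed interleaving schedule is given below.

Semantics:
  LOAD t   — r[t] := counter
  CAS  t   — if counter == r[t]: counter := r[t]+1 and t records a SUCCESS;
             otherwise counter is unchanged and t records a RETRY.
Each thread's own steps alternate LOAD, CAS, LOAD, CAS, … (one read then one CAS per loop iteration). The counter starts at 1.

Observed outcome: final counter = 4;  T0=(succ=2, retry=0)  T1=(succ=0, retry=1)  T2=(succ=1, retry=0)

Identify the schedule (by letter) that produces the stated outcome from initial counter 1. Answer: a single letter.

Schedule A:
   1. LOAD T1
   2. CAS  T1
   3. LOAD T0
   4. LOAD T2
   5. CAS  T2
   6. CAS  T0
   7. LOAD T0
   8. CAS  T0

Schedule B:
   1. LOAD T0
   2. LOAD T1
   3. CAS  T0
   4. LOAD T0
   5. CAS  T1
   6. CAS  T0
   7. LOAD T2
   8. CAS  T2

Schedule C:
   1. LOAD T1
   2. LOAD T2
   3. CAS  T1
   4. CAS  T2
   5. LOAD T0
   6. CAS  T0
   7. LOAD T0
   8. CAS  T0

Simulating candidate B:
[1] T0.load  rd  (counter 1, T0.r 1)
[2] T1.load  rd  (counter 1, T1.r 1)
[3] T0.cas  hit  (counter 2, T0.r 1)
[4] T0.load  rd  (counter 2, T0.r 2)
[5] T1.cas  miss  (counter 2, T1.r 1)
[6] T0.cas  hit  (counter 3, T0.r 2)
[7] T2.load  rd  (counter 3, T2.r 3)
[8] T2.cas  hit  (counter 4, T2.r 3)

B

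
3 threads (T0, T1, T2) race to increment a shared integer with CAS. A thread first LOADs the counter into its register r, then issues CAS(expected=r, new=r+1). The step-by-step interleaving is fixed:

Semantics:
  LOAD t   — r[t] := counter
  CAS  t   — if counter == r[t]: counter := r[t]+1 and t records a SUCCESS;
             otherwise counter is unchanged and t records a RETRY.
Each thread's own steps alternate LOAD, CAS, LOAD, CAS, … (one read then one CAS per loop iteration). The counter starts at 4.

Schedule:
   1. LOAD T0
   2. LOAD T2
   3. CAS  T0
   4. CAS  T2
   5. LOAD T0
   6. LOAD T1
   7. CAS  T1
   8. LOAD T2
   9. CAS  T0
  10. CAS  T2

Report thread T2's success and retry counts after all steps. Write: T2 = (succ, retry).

1. LOAD T0 → mem=4 r[T0]=4 [LOAD]
2. LOAD T2 → mem=4 r[T2]=4 [LOAD]
3. CAS T0 → mem=5 r[T0]=4 [OK]
4. CAS T2 → mem=5 r[T2]=4 [RETRY]
5. LOAD T0 → mem=5 r[T0]=5 [LOAD]
6. LOAD T1 → mem=5 r[T1]=5 [LOAD]
7. CAS T1 → mem=6 r[T1]=5 [OK]
8. LOAD T2 → mem=6 r[T2]=6 [LOAD]
9. CAS T0 → mem=6 r[T0]=5 [RETRY]
10. CAS T2 → mem=7 r[T2]=6 [OK]

T2 = (1, 1)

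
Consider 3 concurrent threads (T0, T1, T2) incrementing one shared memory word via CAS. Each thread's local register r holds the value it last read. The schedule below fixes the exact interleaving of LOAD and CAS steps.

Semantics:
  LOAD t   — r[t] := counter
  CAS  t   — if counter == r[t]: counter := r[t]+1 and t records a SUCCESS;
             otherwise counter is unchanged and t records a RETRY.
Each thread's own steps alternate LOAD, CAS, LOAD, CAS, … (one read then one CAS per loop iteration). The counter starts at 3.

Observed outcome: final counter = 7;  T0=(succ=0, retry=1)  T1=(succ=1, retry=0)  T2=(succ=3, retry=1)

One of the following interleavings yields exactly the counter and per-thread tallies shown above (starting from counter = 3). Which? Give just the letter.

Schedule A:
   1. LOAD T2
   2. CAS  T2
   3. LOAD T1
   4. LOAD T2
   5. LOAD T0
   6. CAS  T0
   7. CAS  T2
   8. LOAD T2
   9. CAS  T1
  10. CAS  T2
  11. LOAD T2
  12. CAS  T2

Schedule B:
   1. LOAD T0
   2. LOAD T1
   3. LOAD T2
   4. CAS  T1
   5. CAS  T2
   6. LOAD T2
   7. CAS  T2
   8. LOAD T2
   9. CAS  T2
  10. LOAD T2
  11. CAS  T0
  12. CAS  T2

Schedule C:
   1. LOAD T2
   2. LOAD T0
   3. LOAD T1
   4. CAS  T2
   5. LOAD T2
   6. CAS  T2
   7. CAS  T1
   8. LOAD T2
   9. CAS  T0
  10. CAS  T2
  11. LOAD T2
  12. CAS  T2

Simulating candidate B:
T0 LOAD — after: cnt=3, r=3 — load
T1 LOAD — after: cnt=3, r=3 — load
T2 LOAD — after: cnt=3, r=3 — load
T1 CAS — after: cnt=4, r=3 — ok
T2 CAS — after: cnt=4, r=3 — retry
T2 LOAD — after: cnt=4, r=4 — load
T2 CAS — after: cnt=5, r=4 — ok
T2 LOAD — after: cnt=5, r=5 — load
T2 CAS — after: cnt=6, r=5 — ok
T2 LOAD — after: cnt=6, r=6 — load
T0 CAS — after: cnt=6, r=3 — retry
T2 CAS — after: cnt=7, r=6 — ok

B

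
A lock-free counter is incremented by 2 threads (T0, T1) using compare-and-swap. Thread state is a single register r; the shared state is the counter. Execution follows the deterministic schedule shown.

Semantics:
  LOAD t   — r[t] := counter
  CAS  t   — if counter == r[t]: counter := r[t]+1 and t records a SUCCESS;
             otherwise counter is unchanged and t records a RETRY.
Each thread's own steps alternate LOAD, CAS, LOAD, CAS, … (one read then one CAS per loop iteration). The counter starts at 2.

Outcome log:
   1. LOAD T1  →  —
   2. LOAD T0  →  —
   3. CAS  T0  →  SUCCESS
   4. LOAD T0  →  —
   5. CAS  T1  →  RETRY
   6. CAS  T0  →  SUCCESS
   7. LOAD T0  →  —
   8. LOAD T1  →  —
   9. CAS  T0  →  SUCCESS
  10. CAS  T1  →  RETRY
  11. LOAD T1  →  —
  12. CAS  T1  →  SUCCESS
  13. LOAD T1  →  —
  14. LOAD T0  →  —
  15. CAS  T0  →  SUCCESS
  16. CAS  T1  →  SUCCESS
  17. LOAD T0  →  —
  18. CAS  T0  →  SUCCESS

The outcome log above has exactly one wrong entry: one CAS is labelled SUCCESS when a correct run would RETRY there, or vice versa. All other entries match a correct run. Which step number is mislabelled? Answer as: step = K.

Reference trace:
#1 T1 reads 2
#2 T0 reads 2
#3 T0 CAS(2→3) writes; counter now 3
#4 T0 reads 3
#5 T1 CAS(2→3) fails; counter now 3
#6 T0 CAS(3→4) writes; counter now 4
#7 T0 reads 4
#8 T1 reads 4
#9 T0 CAS(4→5) writes; counter now 5
#10 T1 CAS(4→5) fails; counter now 5
#11 T1 reads 5
#12 T1 CAS(5→6) writes; counter now 6
#13 T1 reads 6
#14 T0 reads 6
#15 T0 CAS(6→7) writes; counter now 7
#16 T1 CAS(6→7) fails; counter now 7
#17 T0 reads 7
#18 T0 CAS(7→8) writes; counter now 8
Flip is step 16.

step = 16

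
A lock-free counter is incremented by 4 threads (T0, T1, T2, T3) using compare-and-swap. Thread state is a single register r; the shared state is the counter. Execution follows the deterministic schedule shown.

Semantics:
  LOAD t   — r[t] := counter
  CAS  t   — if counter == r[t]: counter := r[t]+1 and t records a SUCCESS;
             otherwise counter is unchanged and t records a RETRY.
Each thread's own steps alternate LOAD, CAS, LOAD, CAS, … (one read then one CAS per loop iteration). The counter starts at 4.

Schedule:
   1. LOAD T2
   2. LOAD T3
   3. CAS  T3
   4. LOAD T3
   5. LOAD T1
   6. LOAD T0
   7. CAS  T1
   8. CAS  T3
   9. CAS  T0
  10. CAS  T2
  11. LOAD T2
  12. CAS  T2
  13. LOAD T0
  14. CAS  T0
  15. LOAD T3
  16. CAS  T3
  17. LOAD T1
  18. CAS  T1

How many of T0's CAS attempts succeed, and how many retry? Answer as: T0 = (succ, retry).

T0 = (1, 1)

#1 T2 reads 4
#2 T3 reads 4
#3 T3 CAS(4→5) writes; counter now 5
#4 T3 reads 5
#5 T1 reads 5
#6 T0 reads 5
#7 T1 CAS(5→6) writes; counter now 6
#8 T3 CAS(5→6) fails; counter now 6
#9 T0 CAS(5→6) fails; counter now 6
#10 T2 CAS(4→5) fails; counter now 6
#11 T2 reads 6
#12 T2 CAS(6→7) writes; counter now 7
#13 T0 reads 7
#14 T0 CAS(7→8) writes; counter now 8
#15 T3 reads 8
#16 T3 CAS(8→9) writes; counter now 9
#17 T1 reads 9
#18 T1 CAS(9→10) writes; counter now 10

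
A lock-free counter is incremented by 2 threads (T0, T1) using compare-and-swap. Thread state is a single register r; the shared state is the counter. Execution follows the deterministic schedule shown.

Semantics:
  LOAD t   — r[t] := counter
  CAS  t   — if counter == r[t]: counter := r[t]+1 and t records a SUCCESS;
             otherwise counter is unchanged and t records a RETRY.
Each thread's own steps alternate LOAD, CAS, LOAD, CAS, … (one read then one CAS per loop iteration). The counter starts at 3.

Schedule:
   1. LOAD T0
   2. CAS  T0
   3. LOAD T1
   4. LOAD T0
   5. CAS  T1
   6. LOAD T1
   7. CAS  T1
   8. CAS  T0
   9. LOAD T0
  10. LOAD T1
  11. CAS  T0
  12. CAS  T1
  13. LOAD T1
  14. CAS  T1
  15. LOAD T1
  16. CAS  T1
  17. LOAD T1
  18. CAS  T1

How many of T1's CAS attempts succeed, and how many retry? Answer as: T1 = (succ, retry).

T1 = (5, 1)

[1] T0.load  rd  (counter 3, T0.r 3)
[2] T0.cas  hit  (counter 4, T0.r 3)
[3] T1.load  rd  (counter 4, T1.r 4)
[4] T0.load  rd  (counter 4, T0.r 4)
[5] T1.cas  hit  (counter 5, T1.r 4)
[6] T1.load  rd  (counter 5, T1.r 5)
[7] T1.cas  hit  (counter 6, T1.r 5)
[8] T0.cas  miss  (counter 6, T0.r 4)
[9] T0.load  rd  (counter 6, T0.r 6)
[10] T1.load  rd  (counter 6, T1.r 6)
[11] T0.cas  hit  (counter 7, T0.r 6)
[12] T1.cas  miss  (counter 7, T1.r 6)
[13] T1.load  rd  (counter 7, T1.r 7)
[14] T1.cas  hit  (counter 8, T1.r 7)
[15] T1.load  rd  (counter 8, T1.r 8)
[16] T1.cas  hit  (counter 9, T1.r 8)
[17] T1.load  rd  (counter 9, T1.r 9)
[18] T1.cas  hit  (counter 10, T1.r 9)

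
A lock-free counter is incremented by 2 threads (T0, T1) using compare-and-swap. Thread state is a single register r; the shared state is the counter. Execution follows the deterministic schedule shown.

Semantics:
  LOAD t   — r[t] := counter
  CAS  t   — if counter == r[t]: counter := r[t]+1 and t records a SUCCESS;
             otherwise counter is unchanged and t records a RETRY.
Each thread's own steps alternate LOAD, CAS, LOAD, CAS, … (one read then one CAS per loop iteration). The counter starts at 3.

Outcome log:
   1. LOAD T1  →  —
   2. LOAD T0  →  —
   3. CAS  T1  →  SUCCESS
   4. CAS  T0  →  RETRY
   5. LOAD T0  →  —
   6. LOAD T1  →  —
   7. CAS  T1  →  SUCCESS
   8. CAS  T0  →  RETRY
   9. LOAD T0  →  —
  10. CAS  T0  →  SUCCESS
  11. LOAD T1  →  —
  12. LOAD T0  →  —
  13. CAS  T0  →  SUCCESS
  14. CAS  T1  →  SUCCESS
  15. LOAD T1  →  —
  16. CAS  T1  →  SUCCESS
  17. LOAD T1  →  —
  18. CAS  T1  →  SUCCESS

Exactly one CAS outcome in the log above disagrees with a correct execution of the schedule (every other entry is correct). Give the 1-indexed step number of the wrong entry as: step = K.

Correct run:
#1 T1 reads 3
#2 T0 reads 3
#3 T1 CAS(3→4) writes; counter now 4
#4 T0 CAS(3→4) fails; counter now 4
#5 T0 reads 4
#6 T1 reads 4
#7 T1 CAS(4→5) writes; counter now 5
#8 T0 CAS(4→5) fails; counter now 5
#9 T0 reads 5
#10 T0 CAS(5→6) writes; counter now 6
#11 T1 reads 6
#12 T0 reads 6
#13 T0 CAS(6→7) writes; counter now 7
#14 T1 CAS(6→7) fails; counter now 7
#15 T1 reads 7
#16 T1 CAS(7→8) writes; counter now 8
#17 T1 reads 8
#18 T1 CAS(8→9) writes; counter now 9
Log disagrees first at step 14.

step = 14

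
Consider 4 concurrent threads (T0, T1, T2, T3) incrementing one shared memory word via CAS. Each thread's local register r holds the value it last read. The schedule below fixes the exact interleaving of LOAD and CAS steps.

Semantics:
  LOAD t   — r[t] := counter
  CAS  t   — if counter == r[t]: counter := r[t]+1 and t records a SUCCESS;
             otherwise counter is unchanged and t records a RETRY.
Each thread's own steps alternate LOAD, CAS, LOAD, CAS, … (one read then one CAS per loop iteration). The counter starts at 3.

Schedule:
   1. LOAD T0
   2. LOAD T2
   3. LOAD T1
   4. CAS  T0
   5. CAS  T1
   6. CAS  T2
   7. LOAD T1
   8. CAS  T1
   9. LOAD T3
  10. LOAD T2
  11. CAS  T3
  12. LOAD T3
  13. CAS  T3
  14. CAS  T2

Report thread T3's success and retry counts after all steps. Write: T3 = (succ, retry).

T3 = (2, 0)

1. LOAD T0 → mem=3 r[T0]=3 [LOAD]
2. LOAD T2 → mem=3 r[T2]=3 [LOAD]
3. LOAD T1 → mem=3 r[T1]=3 [LOAD]
4. CAS T0 → mem=4 r[T0]=3 [OK]
5. CAS T1 → mem=4 r[T1]=3 [RETRY]
6. CAS T2 → mem=4 r[T2]=3 [RETRY]
7. LOAD T1 → mem=4 r[T1]=4 [LOAD]
8. CAS T1 → mem=5 r[T1]=4 [OK]
9. LOAD T3 → mem=5 r[T3]=5 [LOAD]
10. LOAD T2 → mem=5 r[T2]=5 [LOAD]
11. CAS T3 → mem=6 r[T3]=5 [OK]
12. LOAD T3 → mem=6 r[T3]=6 [LOAD]
13. CAS T3 → mem=7 r[T3]=6 [OK]
14. CAS T2 → mem=7 r[T2]=5 [RETRY]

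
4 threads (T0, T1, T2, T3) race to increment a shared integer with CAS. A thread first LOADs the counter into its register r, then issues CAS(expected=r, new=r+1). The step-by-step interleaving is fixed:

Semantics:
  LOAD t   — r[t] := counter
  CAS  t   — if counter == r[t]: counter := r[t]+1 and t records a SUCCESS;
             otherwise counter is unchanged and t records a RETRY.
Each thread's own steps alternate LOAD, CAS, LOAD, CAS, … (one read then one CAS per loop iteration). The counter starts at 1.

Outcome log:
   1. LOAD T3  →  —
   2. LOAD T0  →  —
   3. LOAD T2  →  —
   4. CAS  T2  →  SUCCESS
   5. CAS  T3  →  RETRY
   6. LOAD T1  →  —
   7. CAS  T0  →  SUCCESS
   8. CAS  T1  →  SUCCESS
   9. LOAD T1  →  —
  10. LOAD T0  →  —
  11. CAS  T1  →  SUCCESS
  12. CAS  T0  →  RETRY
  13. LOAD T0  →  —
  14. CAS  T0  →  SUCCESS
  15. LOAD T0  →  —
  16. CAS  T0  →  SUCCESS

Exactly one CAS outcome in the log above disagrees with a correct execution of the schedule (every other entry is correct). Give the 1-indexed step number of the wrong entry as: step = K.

step = 7

Correct run:
   1) LOAD T3:  M=1  r_T3=1
   2) LOAD T0:  M=1  r_T0=1
   3) LOAD T2:  M=1  r_T2=1
   4) CAS  T2:  M=2  r_T2=1 ✓
   5) CAS  T3:  M=2  r_T3=1 ✗
   6) LOAD T1:  M=2  r_T1=2
   7) CAS  T0:  M=2  r_T0=1 ✗
   8) CAS  T1:  M=3  r_T1=2 ✓
   9) LOAD T1:  M=3  r_T1=3
  10) LOAD T0:  M=3  r_T0=3
  11) CAS  T1:  M=4  r_T1=3 ✓
  12) CAS  T0:  M=4  r_T0=3 ✗
  13) LOAD T0:  M=4  r_T0=4
  14) CAS  T0:  M=5  r_T0=4 ✓
  15) LOAD T0:  M=5  r_T0=5
  16) CAS  T0:  M=6  r_T0=5 ✓
Flip is step 7.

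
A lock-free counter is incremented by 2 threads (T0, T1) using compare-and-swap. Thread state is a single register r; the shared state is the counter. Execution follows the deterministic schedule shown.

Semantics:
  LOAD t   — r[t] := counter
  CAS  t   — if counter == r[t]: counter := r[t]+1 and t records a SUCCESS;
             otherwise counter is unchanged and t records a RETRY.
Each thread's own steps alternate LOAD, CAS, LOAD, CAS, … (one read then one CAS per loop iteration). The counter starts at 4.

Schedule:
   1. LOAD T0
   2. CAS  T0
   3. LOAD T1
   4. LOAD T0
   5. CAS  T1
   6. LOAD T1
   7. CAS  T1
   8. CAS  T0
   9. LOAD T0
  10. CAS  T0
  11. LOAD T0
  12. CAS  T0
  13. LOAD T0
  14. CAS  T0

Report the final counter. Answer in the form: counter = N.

#1 T0 reads 4
#2 T0 CAS(4→5) writes; counter now 5
#3 T1 reads 5
#4 T0 reads 5
#5 T1 CAS(5→6) writes; counter now 6
#6 T1 reads 6
#7 T1 CAS(6→7) writes; counter now 7
#8 T0 CAS(5→6) fails; counter now 7
#9 T0 reads 7
#10 T0 CAS(7→8) writes; counter now 8
#11 T0 reads 8
#12 T0 CAS(8→9) writes; counter now 9
#13 T0 reads 9
#14 T0 CAS(9→10) writes; counter now 10

counter = 10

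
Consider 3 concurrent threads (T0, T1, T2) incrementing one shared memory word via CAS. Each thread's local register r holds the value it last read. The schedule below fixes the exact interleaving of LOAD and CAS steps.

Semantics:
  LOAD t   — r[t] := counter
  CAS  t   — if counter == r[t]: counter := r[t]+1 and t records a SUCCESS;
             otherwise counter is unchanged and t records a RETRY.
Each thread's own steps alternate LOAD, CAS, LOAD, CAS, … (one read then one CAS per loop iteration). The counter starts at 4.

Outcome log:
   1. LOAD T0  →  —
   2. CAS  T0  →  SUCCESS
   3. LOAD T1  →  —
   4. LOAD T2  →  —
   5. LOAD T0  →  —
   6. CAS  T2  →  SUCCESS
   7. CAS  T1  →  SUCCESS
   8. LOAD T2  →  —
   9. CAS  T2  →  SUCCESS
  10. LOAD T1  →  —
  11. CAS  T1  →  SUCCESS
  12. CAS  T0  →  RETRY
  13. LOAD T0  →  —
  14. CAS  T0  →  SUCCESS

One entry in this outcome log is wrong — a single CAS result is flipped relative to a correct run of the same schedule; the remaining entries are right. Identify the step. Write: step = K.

Reference trace:
   1) LOAD T0:  M=4  r_T0=4
   2) CAS  T0:  M=5  r_T0=4 ✓
   3) LOAD T1:  M=5  r_T1=5
   4) LOAD T2:  M=5  r_T2=5
   5) LOAD T0:  M=5  r_T0=5
   6) CAS  T2:  M=6  r_T2=5 ✓
   7) CAS  T1:  M=6  r_T1=5 ✗
   8) LOAD T2:  M=6  r_T2=6
   9) CAS  T2:  M=7  r_T2=6 ✓
  10) LOAD T1:  M=7  r_T1=7
  11) CAS  T1:  M=8  r_T1=7 ✓
  12) CAS  T0:  M=8  r_T0=5 ✗
  13) LOAD T0:  M=8  r_T0=8
  14) CAS  T0:  M=9  r_T0=8 ✓
Flip is step 7.

step = 7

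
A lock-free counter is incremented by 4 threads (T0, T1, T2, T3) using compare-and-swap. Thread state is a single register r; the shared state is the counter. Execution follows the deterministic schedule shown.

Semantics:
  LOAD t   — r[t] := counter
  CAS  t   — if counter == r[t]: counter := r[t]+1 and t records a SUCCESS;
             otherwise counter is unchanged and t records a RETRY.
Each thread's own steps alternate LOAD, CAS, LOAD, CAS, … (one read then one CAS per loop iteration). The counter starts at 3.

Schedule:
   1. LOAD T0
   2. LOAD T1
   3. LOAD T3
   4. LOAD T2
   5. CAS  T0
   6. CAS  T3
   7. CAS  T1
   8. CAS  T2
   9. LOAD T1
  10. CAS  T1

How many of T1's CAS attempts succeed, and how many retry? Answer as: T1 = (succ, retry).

#1 T0 reads 3
#2 T1 reads 3
#3 T3 reads 3
#4 T2 reads 3
#5 T0 CAS(3→4) writes; counter now 4
#6 T3 CAS(3→4) fails; counter now 4
#7 T1 CAS(3→4) fails; counter now 4
#8 T2 CAS(3→4) fails; counter now 4
#9 T1 reads 4
#10 T1 CAS(4→5) writes; counter now 5

T1 = (1, 1)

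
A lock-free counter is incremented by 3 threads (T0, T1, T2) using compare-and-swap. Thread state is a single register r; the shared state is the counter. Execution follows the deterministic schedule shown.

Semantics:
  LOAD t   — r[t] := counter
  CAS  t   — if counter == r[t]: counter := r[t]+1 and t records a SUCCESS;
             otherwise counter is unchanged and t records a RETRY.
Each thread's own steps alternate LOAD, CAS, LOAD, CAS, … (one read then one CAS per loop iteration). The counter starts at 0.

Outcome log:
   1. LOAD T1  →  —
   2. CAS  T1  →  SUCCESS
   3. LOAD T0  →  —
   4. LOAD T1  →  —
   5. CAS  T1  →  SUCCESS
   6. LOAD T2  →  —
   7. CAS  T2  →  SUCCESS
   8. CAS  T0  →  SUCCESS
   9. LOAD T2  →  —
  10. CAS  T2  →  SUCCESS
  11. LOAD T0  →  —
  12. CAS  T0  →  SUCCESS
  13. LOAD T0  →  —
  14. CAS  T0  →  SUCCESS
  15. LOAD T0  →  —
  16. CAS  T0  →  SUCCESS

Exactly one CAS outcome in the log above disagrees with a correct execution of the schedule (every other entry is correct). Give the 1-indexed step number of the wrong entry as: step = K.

Reference trace:
   1) LOAD T1:  M=0  r_T1=0
   2) CAS  T1:  M=1  r_T1=0 ✓
   3) LOAD T0:  M=1  r_T0=1
   4) LOAD T1:  M=1  r_T1=1
   5) CAS  T1:  M=2  r_T1=1 ✓
   6) LOAD T2:  M=2  r_T2=2
   7) CAS  T2:  M=3  r_T2=2 ✓
   8) CAS  T0:  M=3  r_T0=1 ✗
   9) LOAD T2:  M=3  r_T2=3
  10) CAS  T2:  M=4  r_T2=3 ✓
  11) LOAD T0:  M=4  r_T0=4
  12) CAS  T0:  M=5  r_T0=4 ✓
  13) LOAD T0:  M=5  r_T0=5
  14) CAS  T0:  M=6  r_T0=5 ✓
  15) LOAD T0:  M=6  r_T0=6
  16) CAS  T0:  M=7  r_T0=6 ✓
Mismatch at 8.

step = 8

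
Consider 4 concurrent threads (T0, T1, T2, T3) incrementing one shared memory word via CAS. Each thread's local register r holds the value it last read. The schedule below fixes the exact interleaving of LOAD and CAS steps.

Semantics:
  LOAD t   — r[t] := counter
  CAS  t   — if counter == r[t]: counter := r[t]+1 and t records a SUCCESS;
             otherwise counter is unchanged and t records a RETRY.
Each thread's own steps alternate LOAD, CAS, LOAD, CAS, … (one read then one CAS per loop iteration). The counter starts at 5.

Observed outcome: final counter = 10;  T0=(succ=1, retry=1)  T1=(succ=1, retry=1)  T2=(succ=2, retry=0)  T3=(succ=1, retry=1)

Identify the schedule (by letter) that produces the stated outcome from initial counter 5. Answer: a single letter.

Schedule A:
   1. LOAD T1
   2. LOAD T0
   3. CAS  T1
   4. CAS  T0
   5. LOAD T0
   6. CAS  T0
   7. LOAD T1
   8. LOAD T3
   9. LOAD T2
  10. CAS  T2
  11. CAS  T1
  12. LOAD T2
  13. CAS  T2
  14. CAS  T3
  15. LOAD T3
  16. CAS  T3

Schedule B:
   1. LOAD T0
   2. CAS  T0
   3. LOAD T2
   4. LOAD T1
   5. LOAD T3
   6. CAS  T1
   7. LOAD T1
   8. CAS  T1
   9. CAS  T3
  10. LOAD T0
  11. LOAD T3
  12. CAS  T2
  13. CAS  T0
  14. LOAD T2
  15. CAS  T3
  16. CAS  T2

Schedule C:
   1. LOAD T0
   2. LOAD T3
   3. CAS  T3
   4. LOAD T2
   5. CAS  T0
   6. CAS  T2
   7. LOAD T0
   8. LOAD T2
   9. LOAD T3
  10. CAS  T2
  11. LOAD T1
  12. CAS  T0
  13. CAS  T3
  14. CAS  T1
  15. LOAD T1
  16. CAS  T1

Simulating candidate A:
#1 T1 reads 5
#2 T0 reads 5
#3 T1 CAS(5→6) writes; counter now 6
#4 T0 CAS(5→6) fails; counter now 6
#5 T0 reads 6
#6 T0 CAS(6→7) writes; counter now 7
#7 T1 reads 7
#8 T3 reads 7
#9 T2 reads 7
#10 T2 CAS(7→8) writes; counter now 8
#11 T1 CAS(7→8) fails; counter now 8
#12 T2 reads 8
#13 T2 CAS(8→9) writes; counter now 9
#14 T3 CAS(7→8) fails; counter now 9
#15 T3 reads 9
#16 T3 CAS(9→10) writes; counter now 10

A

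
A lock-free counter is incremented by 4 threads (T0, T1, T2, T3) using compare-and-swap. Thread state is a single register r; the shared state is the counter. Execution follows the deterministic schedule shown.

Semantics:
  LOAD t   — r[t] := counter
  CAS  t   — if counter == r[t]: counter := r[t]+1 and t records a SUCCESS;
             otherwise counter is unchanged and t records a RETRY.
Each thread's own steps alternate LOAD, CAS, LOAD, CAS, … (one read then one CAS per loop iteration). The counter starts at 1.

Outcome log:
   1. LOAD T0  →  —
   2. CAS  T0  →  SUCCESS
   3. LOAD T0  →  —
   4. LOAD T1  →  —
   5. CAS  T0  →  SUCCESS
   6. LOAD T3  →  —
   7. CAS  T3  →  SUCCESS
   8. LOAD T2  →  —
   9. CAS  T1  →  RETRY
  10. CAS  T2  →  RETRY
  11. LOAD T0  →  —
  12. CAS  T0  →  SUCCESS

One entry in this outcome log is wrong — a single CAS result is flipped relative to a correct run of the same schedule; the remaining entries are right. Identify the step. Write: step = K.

Reference trace:
T0 LOAD — after: cnt=1, r=1 — load
T0 CAS — after: cnt=2, r=1 — ok
T0 LOAD — after: cnt=2, r=2 — load
T1 LOAD — after: cnt=2, r=2 — load
T0 CAS — after: cnt=3, r=2 — ok
T3 LOAD — after: cnt=3, r=3 — load
T3 CAS — after: cnt=4, r=3 — ok
T2 LOAD — after: cnt=4, r=4 — load
T1 CAS — after: cnt=4, r=2 — retry
T2 CAS — after: cnt=5, r=4 — ok
T0 LOAD — after: cnt=5, r=5 — load
T0 CAS — after: cnt=6, r=5 — ok
Flip is step 10.

step = 10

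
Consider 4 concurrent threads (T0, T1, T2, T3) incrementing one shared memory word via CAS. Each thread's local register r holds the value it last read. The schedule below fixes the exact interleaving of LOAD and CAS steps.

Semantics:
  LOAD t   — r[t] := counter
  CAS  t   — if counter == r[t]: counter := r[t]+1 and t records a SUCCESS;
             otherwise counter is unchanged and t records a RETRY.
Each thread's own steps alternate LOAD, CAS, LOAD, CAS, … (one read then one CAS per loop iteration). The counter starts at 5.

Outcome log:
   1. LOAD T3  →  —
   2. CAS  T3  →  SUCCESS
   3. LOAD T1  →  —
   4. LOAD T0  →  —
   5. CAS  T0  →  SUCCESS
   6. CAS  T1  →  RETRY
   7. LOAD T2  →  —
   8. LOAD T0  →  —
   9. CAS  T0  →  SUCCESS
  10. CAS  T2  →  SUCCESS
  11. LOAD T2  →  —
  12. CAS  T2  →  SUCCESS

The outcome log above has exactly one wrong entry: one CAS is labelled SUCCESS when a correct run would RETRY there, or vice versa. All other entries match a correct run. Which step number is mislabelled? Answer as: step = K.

step = 10

Reference trace:
[1] T3.load  rd  (counter 5, T3.r 5)
[2] T3.cas  hit  (counter 6, T3.r 5)
[3] T1.load  rd  (counter 6, T1.r 6)
[4] T0.load  rd  (counter 6, T0.r 6)
[5] T0.cas  hit  (counter 7, T0.r 6)
[6] T1.cas  miss  (counter 7, T1.r 6)
[7] T2.load  rd  (counter 7, T2.r 7)
[8] T0.load  rd  (counter 7, T0.r 7)
[9] T0.cas  hit  (counter 8, T0.r 7)
[10] T2.cas  miss  (counter 8, T2.r 7)
[11] T2.load  rd  (counter 8, T2.r 8)
[12] T2.cas  hit  (counter 9, T2.r 8)
Flip is step 10.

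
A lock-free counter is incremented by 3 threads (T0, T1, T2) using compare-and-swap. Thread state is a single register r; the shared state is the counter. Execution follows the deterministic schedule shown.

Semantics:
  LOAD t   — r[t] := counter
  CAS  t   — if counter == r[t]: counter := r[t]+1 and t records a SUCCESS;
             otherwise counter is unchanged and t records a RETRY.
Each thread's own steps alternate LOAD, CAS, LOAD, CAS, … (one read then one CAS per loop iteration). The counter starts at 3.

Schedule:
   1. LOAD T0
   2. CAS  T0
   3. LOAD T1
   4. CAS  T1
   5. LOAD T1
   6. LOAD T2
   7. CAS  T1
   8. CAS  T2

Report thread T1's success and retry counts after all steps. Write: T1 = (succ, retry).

T1 = (2, 0)

step 1: T0 LOAD ⇒ load; ctr=3 reg=3
step 2: T0 CAS ⇒ ok; ctr=4 reg=3
step 3: T1 LOAD ⇒ load; ctr=4 reg=4
step 4: T1 CAS ⇒ ok; ctr=5 reg=4
step 5: T1 LOAD ⇒ load; ctr=5 reg=5
step 6: T2 LOAD ⇒ load; ctr=5 reg=5
step 7: T1 CAS ⇒ ok; ctr=6 reg=5
step 8: T2 CAS ⇒ retry; ctr=6 reg=5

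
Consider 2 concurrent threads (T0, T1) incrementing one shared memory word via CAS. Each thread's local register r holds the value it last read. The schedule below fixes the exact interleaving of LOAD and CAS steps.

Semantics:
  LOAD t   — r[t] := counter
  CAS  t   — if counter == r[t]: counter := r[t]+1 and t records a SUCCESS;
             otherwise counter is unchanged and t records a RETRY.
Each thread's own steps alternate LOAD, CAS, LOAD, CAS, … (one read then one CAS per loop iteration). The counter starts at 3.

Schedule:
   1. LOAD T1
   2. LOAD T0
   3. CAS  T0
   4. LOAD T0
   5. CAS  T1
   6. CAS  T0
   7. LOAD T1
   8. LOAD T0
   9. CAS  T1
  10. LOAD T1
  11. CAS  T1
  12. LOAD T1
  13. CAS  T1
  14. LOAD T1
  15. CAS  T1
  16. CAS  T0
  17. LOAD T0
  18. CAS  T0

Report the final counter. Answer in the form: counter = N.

counter = 10

1. LOAD T1 → mem=3 r[T1]=3 [LOAD]
2. LOAD T0 → mem=3 r[T0]=3 [LOAD]
3. CAS T0 → mem=4 r[T0]=3 [OK]
4. LOAD T0 → mem=4 r[T0]=4 [LOAD]
5. CAS T1 → mem=4 r[T1]=3 [RETRY]
6. CAS T0 → mem=5 r[T0]=4 [OK]
7. LOAD T1 → mem=5 r[T1]=5 [LOAD]
8. LOAD T0 → mem=5 r[T0]=5 [LOAD]
9. CAS T1 → mem=6 r[T1]=5 [OK]
10. LOAD T1 → mem=6 r[T1]=6 [LOAD]
11. CAS T1 → mem=7 r[T1]=6 [OK]
12. LOAD T1 → mem=7 r[T1]=7 [LOAD]
13. CAS T1 → mem=8 r[T1]=7 [OK]
14. LOAD T1 → mem=8 r[T1]=8 [LOAD]
15. CAS T1 → mem=9 r[T1]=8 [OK]
16. CAS T0 → mem=9 r[T0]=5 [RETRY]
17. LOAD T0 → mem=9 r[T0]=9 [LOAD]
18. CAS T0 → mem=10 r[T0]=9 [OK]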